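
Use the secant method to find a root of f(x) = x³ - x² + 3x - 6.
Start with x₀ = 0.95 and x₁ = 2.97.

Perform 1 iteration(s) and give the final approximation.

f(x) = x³ - x² + 3x - 6
x₀ = 0.95, x₁ = 2.97

Secant formula: x_{n+1} = x_n - f(x_n)(x_n - x_{n-1})/(f(x_n) - f(x_{n-1}))

Iteration 1:
  f(0.950000) = -3.195125
  f(2.970000) = 20.287173
  x_2 = 2.970000 - 20.287173×(2.970000 - 0.950000)/(20.287173 - (-3.195125))
       = 1.224852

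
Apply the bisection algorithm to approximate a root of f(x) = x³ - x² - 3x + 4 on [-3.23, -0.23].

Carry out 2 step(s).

f(x) = x³ - x² - 3x + 4
Initial interval: [-3.23, -0.23]

Iteration 1:
  c_1 = (-3.230000 + (-0.230000))/2 = -1.730000
  f(c_1) = f(-1.730000) = 1.019383
  f(a) × f(c) < 0, new interval: [-3.230000, -1.730000]
Iteration 2:
  c_2 = (-3.230000 + (-1.730000))/2 = -2.480000
  f(c_2) = f(-2.480000) = -9.963392
  f(a) × f(c) ≥ 0, new interval: [-2.480000, -1.730000]

After 2 iteration(s), the approximation is c_2 = -2.480000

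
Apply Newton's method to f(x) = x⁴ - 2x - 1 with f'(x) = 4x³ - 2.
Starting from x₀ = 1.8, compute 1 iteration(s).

f(x) = x⁴ - 2x - 1
f'(x) = 4x³ - 2
x₀ = 1.8

Newton-Raphson formula: x_{n+1} = x_n - f(x_n)/f'(x_n)

Iteration 1:
  f(1.800000) = 5.897600
  f'(1.800000) = 21.328000
  x_1 = 1.800000 - 5.897600/21.328000 = 1.523481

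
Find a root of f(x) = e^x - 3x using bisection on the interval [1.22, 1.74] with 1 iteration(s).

f(x) = e^x - 3x
Initial interval: [1.22, 1.74]

Iteration 1:
  c_1 = (1.220000 + 1.740000)/2 = 1.480000
  f(c_1) = f(1.480000) = -0.047054
  f(a) × f(c) ≥ 0, new interval: [1.480000, 1.740000]

After 1 iteration(s), the approximation is c_1 = 1.480000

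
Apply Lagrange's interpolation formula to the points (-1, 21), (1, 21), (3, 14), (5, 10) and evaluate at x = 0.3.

Lagrange interpolation formula:
P(x) = Σ yᵢ × Lᵢ(x)
where Lᵢ(x) = Π_{j≠i} (x - xⱼ)/(xᵢ - xⱼ)

L_0(0.3) = (0.3 - 1)/(-1 - 1) × (0.3 - 3)/(-1 - 3) × (0.3 - 5)/(-1 - 5) = 0.185062
L_1(0.3) = (0.3 - (-1))/(1 - (-1)) × (0.3 - 3)/(1 - 3) × (0.3 - 5)/(1 - 5) = 1.031063
L_2(0.3) = (0.3 - (-1))/(3 - (-1)) × (0.3 - 1)/(3 - 1) × (0.3 - 5)/(3 - 5) = -0.267313
L_3(0.3) = (0.3 - (-1))/(5 - (-1)) × (0.3 - 1)/(5 - 1) × (0.3 - 3)/(5 - 3) = 0.051188

P(0.3) = 21×L_0(0.3) + 21×L_1(0.3) + 14×L_2(0.3) + 10×L_3(0.3)
P(0.3) = 22.308125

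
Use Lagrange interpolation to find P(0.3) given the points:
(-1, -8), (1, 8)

Lagrange interpolation formula:
P(x) = Σ yᵢ × Lᵢ(x)
where Lᵢ(x) = Π_{j≠i} (x - xⱼ)/(xᵢ - xⱼ)

L_0(0.3) = (0.3 - 1)/(-1 - 1) = 0.350000
L_1(0.3) = (0.3 - (-1))/(1 - (-1)) = 0.650000

P(0.3) = (-8)×L_0(0.3) + 8×L_1(0.3)
P(0.3) = 2.400000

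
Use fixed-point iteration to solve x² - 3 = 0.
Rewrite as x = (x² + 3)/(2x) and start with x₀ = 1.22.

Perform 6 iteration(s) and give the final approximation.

Equation: x² - 3 = 0
Fixed-point form: x = (x² + 3)/(2x)
x₀ = 1.22

x_1 = g(1.220000) = 1.839508
x_2 = g(1.839508) = 1.735189
x_3 = g(1.735189) = 1.732054
x_4 = g(1.732054) = 1.732051
x_5 = g(1.732051) = 1.732051
x_6 = g(1.732051) = 1.732051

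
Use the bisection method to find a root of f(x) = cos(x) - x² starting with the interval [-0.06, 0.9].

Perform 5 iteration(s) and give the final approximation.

f(x) = cos(x) - x²
Initial interval: [-0.06, 0.9]

Iteration 1:
  c_1 = (-0.060000 + 0.900000)/2 = 0.420000
  f(c_1) = f(0.420000) = 0.736689
  f(a) × f(c) ≥ 0, new interval: [0.420000, 0.900000]
Iteration 2:
  c_2 = (0.420000 + 0.900000)/2 = 0.660000
  f(c_2) = f(0.660000) = 0.354392
  f(a) × f(c) ≥ 0, new interval: [0.660000, 0.900000]
Iteration 3:
  c_3 = (0.660000 + 0.900000)/2 = 0.780000
  f(c_3) = f(0.780000) = 0.102514
  f(a) × f(c) ≥ 0, new interval: [0.780000, 0.900000]
Iteration 4:
  c_4 = (0.780000 + 0.900000)/2 = 0.840000
  f(c_4) = f(0.840000) = -0.038137
  f(a) × f(c) < 0, new interval: [0.780000, 0.840000]
Iteration 5:
  c_5 = (0.780000 + 0.840000)/2 = 0.810000
  f(c_5) = f(0.810000) = 0.033398
  f(a) × f(c) ≥ 0, new interval: [0.810000, 0.840000]

After 5 iteration(s), the approximation is c_5 = 0.810000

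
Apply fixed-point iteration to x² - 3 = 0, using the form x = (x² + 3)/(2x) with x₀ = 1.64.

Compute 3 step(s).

Equation: x² - 3 = 0
Fixed-point form: x = (x² + 3)/(2x)
x₀ = 1.64

x_1 = g(1.640000) = 1.734634
x_2 = g(1.734634) = 1.732053
x_3 = g(1.732053) = 1.732051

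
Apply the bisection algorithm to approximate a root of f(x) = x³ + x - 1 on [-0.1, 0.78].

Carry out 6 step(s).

f(x) = x³ + x - 1
Initial interval: [-0.1, 0.78]

Iteration 1:
  c_1 = (-0.100000 + 0.780000)/2 = 0.340000
  f(c_1) = f(0.340000) = -0.620696
  f(a) × f(c) ≥ 0, new interval: [0.340000, 0.780000]
Iteration 2:
  c_2 = (0.340000 + 0.780000)/2 = 0.560000
  f(c_2) = f(0.560000) = -0.264384
  f(a) × f(c) ≥ 0, new interval: [0.560000, 0.780000]
Iteration 3:
  c_3 = (0.560000 + 0.780000)/2 = 0.670000
  f(c_3) = f(0.670000) = -0.029237
  f(a) × f(c) ≥ 0, new interval: [0.670000, 0.780000]
Iteration 4:
  c_4 = (0.670000 + 0.780000)/2 = 0.725000
  f(c_4) = f(0.725000) = 0.106078
  f(a) × f(c) < 0, new interval: [0.670000, 0.725000]
Iteration 5:
  c_5 = (0.670000 + 0.725000)/2 = 0.697500
  f(c_5) = f(0.697500) = 0.036838
  f(a) × f(c) < 0, new interval: [0.670000, 0.697500]
Iteration 6:
  c_6 = (0.670000 + 0.697500)/2 = 0.683750
  f(c_6) = f(0.683750) = 0.003413
  f(a) × f(c) < 0, new interval: [0.670000, 0.683750]

After 6 iteration(s), the approximation is c_6 = 0.683750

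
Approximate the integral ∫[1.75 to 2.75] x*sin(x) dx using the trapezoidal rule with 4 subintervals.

f(x) = x*sin(x)
a = 1.75, b = 2.75, n = 4
h = (b - a)/n = 0.250000

Trapezoidal rule: (h/2)[f(x₀) + 2f(x₁) + 2f(x₂) + ... + f(xₙ)]

x_0 = 1.7500, f(x_0) = 1.721975, coefficient = 1
x_1 = 2.0000, f(x_1) = 1.818595, coefficient = 2
x_2 = 2.2500, f(x_2) = 1.750665, coefficient = 2
x_3 = 2.5000, f(x_3) = 1.496180, coefficient = 2
x_4 = 2.7500, f(x_4) = 1.049568, coefficient = 1

I ≈ (0.250000/2) × 12.902423 = 1.612803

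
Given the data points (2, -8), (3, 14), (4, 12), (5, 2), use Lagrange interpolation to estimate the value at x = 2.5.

Lagrange interpolation formula:
P(x) = Σ yᵢ × Lᵢ(x)
where Lᵢ(x) = Π_{j≠i} (x - xⱼ)/(xᵢ - xⱼ)

L_0(2.5) = (2.5 - 3)/(2 - 3) × (2.5 - 4)/(2 - 4) × (2.5 - 5)/(2 - 5) = 0.312500
L_1(2.5) = (2.5 - 2)/(3 - 2) × (2.5 - 4)/(3 - 4) × (2.5 - 5)/(3 - 5) = 0.937500
L_2(2.5) = (2.5 - 2)/(4 - 2) × (2.5 - 3)/(4 - 3) × (2.5 - 5)/(4 - 5) = -0.312500
L_3(2.5) = (2.5 - 2)/(5 - 2) × (2.5 - 3)/(5 - 3) × (2.5 - 4)/(5 - 4) = 0.062500

P(2.5) = (-8)×L_0(2.5) + 14×L_1(2.5) + 12×L_2(2.5) + 2×L_3(2.5)
P(2.5) = 7.000000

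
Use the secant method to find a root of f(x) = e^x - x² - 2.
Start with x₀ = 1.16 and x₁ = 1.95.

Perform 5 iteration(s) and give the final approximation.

f(x) = e^x - x² - 2
x₀ = 1.16, x₁ = 1.95

Secant formula: x_{n+1} = x_n - f(x_n)(x_n - x_{n-1})/(f(x_n) - f(x_{n-1}))

Iteration 1:
  f(1.160000) = -0.155667
  f(1.950000) = 1.226188
  x_2 = 1.950000 - 1.226188×(1.950000 - 1.160000)/(1.226188 - (-0.155667))
       = 1.248994
Iteration 2:
  f(1.950000) = 1.226188
  f(1.248994) = -0.073153
  x_3 = 1.248994 - (-0.073153)×(1.248994 - 1.950000)/(-0.073153 - 1.226188)
       = 1.288460
Iteration 3:
  f(1.248994) = -0.073153
  f(1.288460) = -0.032932
  x_4 = 1.288460 - (-0.032932)×(1.288460 - 1.248994)/(-0.032932 - (-0.073153))
       = 1.320776
Iteration 4:
  f(1.288460) = -0.032932
  f(1.320776) = 0.001878
  x_5 = 1.320776 - 0.001878×(1.320776 - 1.288460)/(0.001878 - (-0.032932))
       = 1.319032
Iteration 5:
  f(1.320776) = 0.001878
  f(1.319032) = -0.000045
  x_6 = 1.319032 - (-0.000045)×(1.319032 - 1.320776)/(-0.000045 - 0.001878)
       = 1.319074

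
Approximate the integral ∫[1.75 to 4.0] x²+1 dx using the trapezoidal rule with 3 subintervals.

f(x) = x²+1
a = 1.75, b = 4.0, n = 3
h = (b - a)/n = 0.750000

Trapezoidal rule: (h/2)[f(x₀) + 2f(x₁) + 2f(x₂) + ... + f(xₙ)]

x_0 = 1.7500, f(x_0) = 4.062500, coefficient = 1
x_1 = 2.5000, f(x_1) = 7.250000, coefficient = 2
x_2 = 3.2500, f(x_2) = 11.562500, coefficient = 2
x_3 = 4.0000, f(x_3) = 17.000000, coefficient = 1

I ≈ (0.750000/2) × 58.687500 = 22.007812
Exact value: 21.796875
Error: 0.210938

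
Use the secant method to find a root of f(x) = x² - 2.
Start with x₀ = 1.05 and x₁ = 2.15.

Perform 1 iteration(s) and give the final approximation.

f(x) = x² - 2
x₀ = 1.05, x₁ = 2.15

Secant formula: x_{n+1} = x_n - f(x_n)(x_n - x_{n-1})/(f(x_n) - f(x_{n-1}))

Iteration 1:
  f(1.050000) = -0.897500
  f(2.150000) = 2.622500
  x_2 = 2.150000 - 2.622500×(2.150000 - 1.050000)/(2.622500 - (-0.897500))
       = 1.330469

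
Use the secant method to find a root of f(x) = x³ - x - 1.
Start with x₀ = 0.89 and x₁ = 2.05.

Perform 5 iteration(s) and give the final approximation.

f(x) = x³ - x - 1
x₀ = 0.89, x₁ = 2.05

Secant formula: x_{n+1} = x_n - f(x_n)(x_n - x_{n-1})/(f(x_n) - f(x_{n-1}))

Iteration 1:
  f(0.890000) = -1.185031
  f(2.050000) = 5.565125
  x_2 = 2.050000 - 5.565125×(2.050000 - 0.890000)/(5.565125 - (-1.185031))
       = 1.093645
Iteration 2:
  f(2.050000) = 5.565125
  f(1.093645) = -0.785580
  x_3 = 1.093645 - (-0.785580)×(1.093645 - 2.050000)/(-0.785580 - 5.565125)
       = 1.211946
Iteration 3:
  f(1.093645) = -0.785580
  f(1.211946) = -0.431824
  x_4 = 1.211946 - (-0.431824)×(1.211946 - 1.093645)/(-0.431824 - (-0.785580))
       = 1.356354
Iteration 4:
  f(1.211946) = -0.431824
  f(1.356354) = 0.138924
  x_5 = 1.356354 - 0.138924×(1.356354 - 1.211946)/(0.138924 - (-0.431824))
       = 1.321204
Iteration 5:
  f(1.356354) = 0.138924
  f(1.321204) = -0.014937
  x_6 = 1.321204 - (-0.014937)×(1.321204 - 1.356354)/(-0.014937 - 0.138924)
       = 1.324616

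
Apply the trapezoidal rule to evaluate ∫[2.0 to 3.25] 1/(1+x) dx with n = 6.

f(x) = 1/(1+x)
a = 2.0, b = 3.25, n = 6
h = (b - a)/n = 0.208333

Trapezoidal rule: (h/2)[f(x₀) + 2f(x₁) + 2f(x₂) + ... + f(xₙ)]

x_0 = 2.0000, f(x_0) = 0.333333, coefficient = 1
x_1 = 2.2083, f(x_1) = 0.311688, coefficient = 2
x_2 = 2.4167, f(x_2) = 0.292683, coefficient = 2
x_3 = 2.6250, f(x_3) = 0.275862, coefficient = 2
x_4 = 2.8333, f(x_4) = 0.260870, coefficient = 2
x_5 = 3.0417, f(x_5) = 0.247423, coefficient = 2
x_6 = 3.2500, f(x_6) = 0.235294, coefficient = 1

I ≈ (0.208333/2) × 3.345679 = 0.348508
Exact value: 0.348307
Error: 0.000201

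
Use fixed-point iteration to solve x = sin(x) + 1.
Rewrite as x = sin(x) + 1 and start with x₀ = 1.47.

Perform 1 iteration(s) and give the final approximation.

Equation: x = sin(x) + 1
Fixed-point form: x = sin(x) + 1
x₀ = 1.47

x_1 = g(1.470000) = 1.994924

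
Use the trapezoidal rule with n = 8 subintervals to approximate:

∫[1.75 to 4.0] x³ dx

f(x) = x³
a = 1.75, b = 4.0, n = 8
h = (b - a)/n = 0.281250

Trapezoidal rule: (h/2)[f(x₀) + 2f(x₁) + 2f(x₂) + ... + f(xₙ)]

x_0 = 1.7500, f(x_0) = 5.359375, coefficient = 1
x_1 = 2.0312, f(x_1) = 8.380890, coefficient = 2
x_2 = 2.3125, f(x_2) = 12.366455, coefficient = 2
x_3 = 2.5938, f(x_3) = 17.449554, coefficient = 2
x_4 = 2.8750, f(x_4) = 23.763672, coefficient = 2
x_5 = 3.1562, f(x_5) = 31.442291, coefficient = 2
x_6 = 3.4375, f(x_6) = 40.618896, coefficient = 2
x_7 = 3.7188, f(x_7) = 51.426971, coefficient = 2
x_8 = 4.0000, f(x_8) = 64.000000, coefficient = 1

I ≈ (0.281250/2) × 440.256836 = 61.911118
Exact value: 61.655273
Error: 0.255844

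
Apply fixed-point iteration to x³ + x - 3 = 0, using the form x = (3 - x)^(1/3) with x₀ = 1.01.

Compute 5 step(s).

Equation: x³ + x - 3 = 0
Fixed-point form: x = (3 - x)^(1/3)
x₀ = 1.01

x_1 = g(1.010000) = 1.257818
x_2 = g(1.257818) = 1.203274
x_3 = g(1.203274) = 1.215702
x_4 = g(1.215702) = 1.212893
x_5 = g(1.212893) = 1.213529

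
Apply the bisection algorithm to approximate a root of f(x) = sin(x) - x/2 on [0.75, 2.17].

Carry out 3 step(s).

f(x) = sin(x) - x/2
Initial interval: [0.75, 2.17]

Iteration 1:
  c_1 = (0.750000 + 2.170000)/2 = 1.460000
  f(c_1) = f(1.460000) = 0.263868
  f(a) × f(c) ≥ 0, new interval: [1.460000, 2.170000]
Iteration 2:
  c_2 = (1.460000 + 2.170000)/2 = 1.815000
  f(c_2) = f(1.815000) = 0.062830
  f(a) × f(c) ≥ 0, new interval: [1.815000, 2.170000]
Iteration 3:
  c_3 = (1.815000 + 2.170000)/2 = 1.992500
  f(c_3) = f(1.992500) = -0.083857
  f(a) × f(c) < 0, new interval: [1.815000, 1.992500]

After 3 iteration(s), the approximation is c_3 = 1.992500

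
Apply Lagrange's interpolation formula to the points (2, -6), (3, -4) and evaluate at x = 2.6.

Lagrange interpolation formula:
P(x) = Σ yᵢ × Lᵢ(x)
where Lᵢ(x) = Π_{j≠i} (x - xⱼ)/(xᵢ - xⱼ)

L_0(2.6) = (2.6 - 3)/(2 - 3) = 0.400000
L_1(2.6) = (2.6 - 2)/(3 - 2) = 0.600000

P(2.6) = (-6)×L_0(2.6) + (-4)×L_1(2.6)
P(2.6) = -4.800000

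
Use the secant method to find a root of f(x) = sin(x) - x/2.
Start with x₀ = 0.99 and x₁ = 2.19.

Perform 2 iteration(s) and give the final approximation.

f(x) = sin(x) - x/2
x₀ = 0.99, x₁ = 2.19

Secant formula: x_{n+1} = x_n - f(x_n)(x_n - x_{n-1})/(f(x_n) - f(x_{n-1}))

Iteration 1:
  f(0.990000) = 0.341026
  f(2.190000) = -0.280659
  x_2 = 2.190000 - (-0.280659)×(2.190000 - 0.990000)/(-0.280659 - 0.341026)
       = 1.648261
Iteration 2:
  f(2.190000) = -0.280659
  f(1.648261) = 0.172870
  x_3 = 1.648261 - 0.172870×(1.648261 - 2.190000)/(0.172870 - (-0.280659))
       = 1.854754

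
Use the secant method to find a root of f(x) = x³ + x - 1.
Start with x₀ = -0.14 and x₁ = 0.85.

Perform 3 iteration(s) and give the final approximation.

f(x) = x³ + x - 1
x₀ = -0.14, x₁ = 0.85

Secant formula: x_{n+1} = x_n - f(x_n)(x_n - x_{n-1})/(f(x_n) - f(x_{n-1}))

Iteration 1:
  f(-0.140000) = -1.142744
  f(0.850000) = 0.464125
  x_2 = 0.850000 - 0.464125×(0.850000 - (-0.140000))/(0.464125 - (-1.142744))
       = 0.564050
Iteration 2:
  f(0.850000) = 0.464125
  f(0.564050) = -0.256496
  x_3 = 0.564050 - (-0.256496)×(0.564050 - 0.850000)/(-0.256496 - 0.464125)
       = 0.665830
Iteration 3:
  f(0.564050) = -0.256496
  f(0.665830) = -0.038987
  x_4 = 0.665830 - (-0.038987)×(0.665830 - 0.564050)/(-0.038987 - (-0.256496))
       = 0.684074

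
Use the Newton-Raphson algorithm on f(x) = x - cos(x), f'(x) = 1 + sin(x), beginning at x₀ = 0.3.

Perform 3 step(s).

f(x) = x - cos(x)
f'(x) = 1 + sin(x)
x₀ = 0.3

Newton-Raphson formula: x_{n+1} = x_n - f(x_n)/f'(x_n)

Iteration 1:
  f(0.300000) = -0.655336
  f'(0.300000) = 1.295520
  x_1 = 0.300000 - (-0.655336)/1.295520 = 0.805848
Iteration 2:
  f(0.805848) = 0.113349
  f'(0.805848) = 1.721418
  x_2 = 0.805848 - 0.113349/1.721418 = 0.740002
Iteration 3:
  f(0.740002) = 0.001535
  f'(0.740002) = 1.674289
  x_3 = 0.740002 - 0.001535/1.674289 = 0.739085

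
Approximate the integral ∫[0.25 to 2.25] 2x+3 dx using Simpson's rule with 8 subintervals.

f(x) = 2x+3
a = 0.25, b = 2.25, n = 8
h = (b - a)/n = 0.250000

Simpson's rule: (h/3)[f(x₀) + 4f(x₁) + 2f(x₂) + ... + f(xₙ)]

x_0 = 0.2500, f(x_0) = 3.500000, coefficient = 1
x_1 = 0.5000, f(x_1) = 4.000000, coefficient = 4
x_2 = 0.7500, f(x_2) = 4.500000, coefficient = 2
x_3 = 1.0000, f(x_3) = 5.000000, coefficient = 4
x_4 = 1.2500, f(x_4) = 5.500000, coefficient = 2
x_5 = 1.5000, f(x_5) = 6.000000, coefficient = 4
x_6 = 1.7500, f(x_6) = 6.500000, coefficient = 2
x_7 = 2.0000, f(x_7) = 7.000000, coefficient = 4
x_8 = 2.2500, f(x_8) = 7.500000, coefficient = 1

I ≈ (0.250000/3) × 132.000000 = 11.000000
Exact value: 11.000000
Error: 0.000000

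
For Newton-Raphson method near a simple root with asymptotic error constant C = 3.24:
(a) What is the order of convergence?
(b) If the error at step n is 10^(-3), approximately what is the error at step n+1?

(a) Newton-Raphson has quadratic (order 2) convergence near simple roots.
    This means |e_{n+1}| ≈ C|e_n|².

(b) With |e_n| = 10^(-3) and C = 3.24:
    |e_{n+1}| ≈ 3.24 × (10^(-3))² = 3.24 × 10^(-6)

(a) 2 (quadratic); (b) |e_{n+1}| ≈ 3.240e-06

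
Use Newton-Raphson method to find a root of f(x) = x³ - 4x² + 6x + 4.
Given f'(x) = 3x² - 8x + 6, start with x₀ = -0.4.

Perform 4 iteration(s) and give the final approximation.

f(x) = x³ - 4x² + 6x + 4
f'(x) = 3x² - 8x + 6
x₀ = -0.4

Newton-Raphson formula: x_{n+1} = x_n - f(x_n)/f'(x_n)

Iteration 1:
  f(-0.400000) = 0.896000
  f'(-0.400000) = 9.680000
  x_1 = -0.400000 - 0.896000/9.680000 = -0.492562
Iteration 2:
  f(-0.492562) = -0.045345
  f'(-0.492562) = 10.668348
  x_2 = -0.492562 - (-0.045345)/10.668348 = -0.488312
Iteration 3:
  f(-0.488312) = -0.000099
  f'(-0.488312) = 10.621837
  x_3 = -0.488312 - (-0.000099)/10.621837 = -0.488302
Iteration 4:
  f(-0.488302) = 0.000000
  f'(-0.488302) = 10.621735
  x_4 = -0.488302 - 0.000000/10.621735 = -0.488302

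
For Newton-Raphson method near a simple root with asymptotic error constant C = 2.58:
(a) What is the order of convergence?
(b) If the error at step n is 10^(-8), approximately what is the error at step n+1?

(a) Newton-Raphson has quadratic (order 2) convergence near simple roots.
    This means |e_{n+1}| ≈ C|e_n|².

(b) With |e_n| = 10^(-8) and C = 2.58:
    |e_{n+1}| ≈ 2.58 × (10^(-8))² = 2.58 × 10^(-16)

(a) 2 (quadratic); (b) |e_{n+1}| ≈ 2.580e-16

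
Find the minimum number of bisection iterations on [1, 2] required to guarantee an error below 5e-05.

We need (b-a)/2^n ≤ 5e-05
(2 - 1)/2^n ≤ 5e-05
1/2^n ≤ 5e-05
2^n ≥ 20000
n ≥ log₂(20000) = 14.29
n ≥ 15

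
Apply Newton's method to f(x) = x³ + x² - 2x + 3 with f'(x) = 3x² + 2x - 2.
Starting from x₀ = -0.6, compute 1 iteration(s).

f(x) = x³ + x² - 2x + 3
f'(x) = 3x² + 2x - 2
x₀ = -0.6

Newton-Raphson formula: x_{n+1} = x_n - f(x_n)/f'(x_n)

Iteration 1:
  f(-0.600000) = 4.344000
  f'(-0.600000) = -2.120000
  x_1 = -0.600000 - 4.344000/(-2.120000) = 1.449057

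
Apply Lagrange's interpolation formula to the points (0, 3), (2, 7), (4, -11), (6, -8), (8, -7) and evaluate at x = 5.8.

Lagrange interpolation formula:
P(x) = Σ yᵢ × Lᵢ(x)
where Lᵢ(x) = Π_{j≠i} (x - xⱼ)/(xᵢ - xⱼ)

L_0(5.8) = (5.8 - 2)/(0 - 2) × (5.8 - 4)/(0 - 4) × (5.8 - 6)/(0 - 6) × (5.8 - 8)/(0 - 8) = 0.007838
L_1(5.8) = (5.8 - 0)/(2 - 0) × (5.8 - 4)/(2 - 4) × (5.8 - 6)/(2 - 6) × (5.8 - 8)/(2 - 8) = -0.047850
L_2(5.8) = (5.8 - 0)/(4 - 0) × (5.8 - 2)/(4 - 2) × (5.8 - 6)/(4 - 6) × (5.8 - 8)/(4 - 8) = 0.151525
L_3(5.8) = (5.8 - 0)/(6 - 0) × (5.8 - 2)/(6 - 2) × (5.8 - 4)/(6 - 4) × (5.8 - 8)/(6 - 8) = 0.909150
L_4(5.8) = (5.8 - 0)/(8 - 0) × (5.8 - 2)/(8 - 2) × (5.8 - 4)/(8 - 4) × (5.8 - 6)/(8 - 6) = -0.020663

P(5.8) = 3×L_0(5.8) + 7×L_1(5.8) + (-11)×L_2(5.8) + (-8)×L_3(5.8) + (-7)×L_4(5.8)
P(5.8) = -9.106775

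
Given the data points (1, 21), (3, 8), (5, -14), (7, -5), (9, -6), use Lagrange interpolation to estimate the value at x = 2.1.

Lagrange interpolation formula:
P(x) = Σ yᵢ × Lᵢ(x)
where Lᵢ(x) = Π_{j≠i} (x - xⱼ)/(xᵢ - xⱼ)

L_0(2.1) = (2.1 - 3)/(1 - 3) × (2.1 - 5)/(1 - 5) × (2.1 - 7)/(1 - 7) × (2.1 - 9)/(1 - 9) = 0.229802
L_1(2.1) = (2.1 - 1)/(3 - 1) × (2.1 - 5)/(3 - 5) × (2.1 - 7)/(3 - 7) × (2.1 - 9)/(3 - 9) = 1.123478
L_2(2.1) = (2.1 - 1)/(5 - 1) × (2.1 - 3)/(5 - 3) × (2.1 - 7)/(5 - 7) × (2.1 - 9)/(5 - 9) = -0.522998
L_3(2.1) = (2.1 - 1)/(7 - 1) × (2.1 - 3)/(7 - 3) × (2.1 - 5)/(7 - 5) × (2.1 - 9)/(7 - 9) = 0.206353
L_4(2.1) = (2.1 - 1)/(9 - 1) × (2.1 - 3)/(9 - 3) × (2.1 - 5)/(9 - 5) × (2.1 - 7)/(9 - 7) = -0.036635

P(2.1) = 21×L_0(2.1) + 8×L_1(2.1) + (-14)×L_2(2.1) + (-5)×L_3(2.1) + (-6)×L_4(2.1)
P(2.1) = 20.323698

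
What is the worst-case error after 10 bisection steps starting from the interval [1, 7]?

Bisection error bound: |error| ≤ (b-a)/2^n
|error| ≤ (7 - 1)/2^10 = 6/2^10
|error| ≤ 0.0058593750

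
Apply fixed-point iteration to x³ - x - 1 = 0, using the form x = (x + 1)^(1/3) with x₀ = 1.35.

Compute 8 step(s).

Equation: x³ - x - 1 = 0
Fixed-point form: x = (x + 1)^(1/3)
x₀ = 1.35

x_1 = g(1.350000) = 1.329503
x_2 = g(1.329503) = 1.325626
x_3 = g(1.325626) = 1.324890
x_4 = g(1.324890) = 1.324751
x_5 = g(1.324751) = 1.324724
x_6 = g(1.324724) = 1.324719
x_7 = g(1.324719) = 1.324718
x_8 = g(1.324718) = 1.324718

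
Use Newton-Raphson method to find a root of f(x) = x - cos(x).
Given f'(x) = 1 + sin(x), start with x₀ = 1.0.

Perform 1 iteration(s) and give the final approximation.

f(x) = x - cos(x)
f'(x) = 1 + sin(x)
x₀ = 1.0

Newton-Raphson formula: x_{n+1} = x_n - f(x_n)/f'(x_n)

Iteration 1:
  f(1.000000) = 0.459698
  f'(1.000000) = 1.841471
  x_1 = 1.000000 - 0.459698/1.841471 = 0.750364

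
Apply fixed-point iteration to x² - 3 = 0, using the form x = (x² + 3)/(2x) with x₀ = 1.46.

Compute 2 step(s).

Equation: x² - 3 = 0
Fixed-point form: x = (x² + 3)/(2x)
x₀ = 1.46

x_1 = g(1.460000) = 1.757397
x_2 = g(1.757397) = 1.732234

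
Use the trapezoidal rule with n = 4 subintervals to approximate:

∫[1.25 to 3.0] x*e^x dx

f(x) = x*e^x
a = 1.25, b = 3.0, n = 4
h = (b - a)/n = 0.437500

Trapezoidal rule: (h/2)[f(x₀) + 2f(x₁) + 2f(x₂) + ... + f(xₙ)]

x_0 = 1.2500, f(x_0) = 4.362929, coefficient = 1
x_1 = 1.6875, f(x_1) = 9.122539, coefficient = 2
x_2 = 2.1250, f(x_2) = 17.792407, coefficient = 2
x_3 = 2.5625, f(x_3) = 33.231006, coefficient = 2
x_4 = 3.0000, f(x_4) = 60.256611, coefficient = 1

I ≈ (0.437500/2) × 184.911443 = 40.449378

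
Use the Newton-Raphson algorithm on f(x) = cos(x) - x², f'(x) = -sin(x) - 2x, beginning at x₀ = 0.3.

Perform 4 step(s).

f(x) = cos(x) - x²
f'(x) = -sin(x) - 2x
x₀ = 0.3

Newton-Raphson formula: x_{n+1} = x_n - f(x_n)/f'(x_n)

Iteration 1:
  f(0.300000) = 0.865336
  f'(0.300000) = -0.895520
  x_1 = 0.300000 - 0.865336/(-0.895520) = 1.266295
Iteration 2:
  f(1.266295) = -1.303685
  f'(1.266295) = -3.486586
  x_2 = 1.266295 - (-1.303685)/(-3.486586) = 0.892380
Iteration 3:
  f(0.892380) = -0.168782
  f'(0.892380) = -2.563329
  x_3 = 0.892380 - (-0.168782)/(-2.563329) = 0.826535
Iteration 4:
  f(0.826535) = -0.005733
  f'(0.826535) = -2.388660
  x_4 = 0.826535 - (-0.005733)/(-2.388660) = 0.824136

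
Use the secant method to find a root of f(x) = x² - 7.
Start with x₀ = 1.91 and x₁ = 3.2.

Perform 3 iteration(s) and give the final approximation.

f(x) = x² - 7
x₀ = 1.91, x₁ = 3.2

Secant formula: x_{n+1} = x_n - f(x_n)(x_n - x_{n-1})/(f(x_n) - f(x_{n-1}))

Iteration 1:
  f(1.910000) = -3.351900
  f(3.200000) = 3.240000
  x_2 = 3.200000 - 3.240000×(3.200000 - 1.910000)/(3.240000 - (-3.351900))
       = 2.565949
Iteration 2:
  f(3.200000) = 3.240000
  f(2.565949) = -0.415905
  x_3 = 2.565949 - (-0.415905)×(2.565949 - 3.200000)/(-0.415905 - 3.240000)
       = 2.638080
Iteration 3:
  f(2.565949) = -0.415905
  f(2.638080) = -0.040532
  x_4 = 2.638080 - (-0.040532)×(2.638080 - 2.565949)/(-0.040532 - (-0.415905))
       = 2.645869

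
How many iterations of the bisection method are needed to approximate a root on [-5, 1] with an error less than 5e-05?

We need (b-a)/2^n ≤ 5e-05
(1 - (-5))/2^n ≤ 5e-05
6/2^n ≤ 5e-05
2^n ≥ 120000
n ≥ log₂(120000) = 16.87
n ≥ 17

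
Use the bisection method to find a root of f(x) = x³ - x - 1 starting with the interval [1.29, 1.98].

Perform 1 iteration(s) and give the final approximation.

f(x) = x³ - x - 1
Initial interval: [1.29, 1.98]

Iteration 1:
  c_1 = (1.290000 + 1.980000)/2 = 1.635000
  f(c_1) = f(1.635000) = 1.735723
  f(a) × f(c) < 0, new interval: [1.290000, 1.635000]

After 1 iteration(s), the approximation is c_1 = 1.635000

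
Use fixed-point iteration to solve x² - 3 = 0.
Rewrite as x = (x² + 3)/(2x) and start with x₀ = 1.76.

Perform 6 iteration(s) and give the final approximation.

Equation: x² - 3 = 0
Fixed-point form: x = (x² + 3)/(2x)
x₀ = 1.76

x_1 = g(1.760000) = 1.732273
x_2 = g(1.732273) = 1.732051
x_3 = g(1.732051) = 1.732051
x_4 = g(1.732051) = 1.732051
x_5 = g(1.732051) = 1.732051
x_6 = g(1.732051) = 1.732051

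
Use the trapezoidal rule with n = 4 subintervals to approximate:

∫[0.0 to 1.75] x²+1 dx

f(x) = x²+1
a = 0.0, b = 1.75, n = 4
h = (b - a)/n = 0.437500

Trapezoidal rule: (h/2)[f(x₀) + 2f(x₁) + 2f(x₂) + ... + f(xₙ)]

x_0 = 0.0000, f(x_0) = 1.000000, coefficient = 1
x_1 = 0.4375, f(x_1) = 1.191406, coefficient = 2
x_2 = 0.8750, f(x_2) = 1.765625, coefficient = 2
x_3 = 1.3125, f(x_3) = 2.722656, coefficient = 2
x_4 = 1.7500, f(x_4) = 4.062500, coefficient = 1

I ≈ (0.437500/2) × 16.421875 = 3.592285
Exact value: 3.536458
Error: 0.055827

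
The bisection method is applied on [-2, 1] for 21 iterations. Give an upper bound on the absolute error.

Bisection error bound: |error| ≤ (b-a)/2^n
|error| ≤ (1 - (-2))/2^21 = 3/2^21
|error| ≤ 0.0000014305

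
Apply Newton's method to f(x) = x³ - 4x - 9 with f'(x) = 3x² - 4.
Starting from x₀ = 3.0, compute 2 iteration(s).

f(x) = x³ - 4x - 9
f'(x) = 3x² - 4
x₀ = 3.0

Newton-Raphson formula: x_{n+1} = x_n - f(x_n)/f'(x_n)

Iteration 1:
  f(3.000000) = 6.000000
  f'(3.000000) = 23.000000
  x_1 = 3.000000 - 6.000000/23.000000 = 2.739130
Iteration 2:
  f(2.739130) = 0.594723
  f'(2.739130) = 18.508507
  x_2 = 2.739130 - 0.594723/18.508507 = 2.706998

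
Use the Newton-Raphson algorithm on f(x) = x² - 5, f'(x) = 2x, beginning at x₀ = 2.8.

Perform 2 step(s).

f(x) = x² - 5
f'(x) = 2x
x₀ = 2.8

Newton-Raphson formula: x_{n+1} = x_n - f(x_n)/f'(x_n)

Iteration 1:
  f(2.800000) = 2.840000
  f'(2.800000) = 5.600000
  x_1 = 2.800000 - 2.840000/5.600000 = 2.292857
Iteration 2:
  f(2.292857) = 0.257194
  f'(2.292857) = 4.585714
  x_2 = 2.292857 - 0.257194/4.585714 = 2.236771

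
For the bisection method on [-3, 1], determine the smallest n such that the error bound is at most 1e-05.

We need (b-a)/2^n ≤ 1e-05
(1 - (-3))/2^n ≤ 1e-05
4/2^n ≤ 1e-05
2^n ≥ 400000
n ≥ log₂(400000) = 18.61
n ≥ 19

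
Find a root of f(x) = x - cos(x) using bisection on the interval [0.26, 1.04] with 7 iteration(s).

f(x) = x - cos(x)
Initial interval: [0.26, 1.04]

Iteration 1:
  c_1 = (0.260000 + 1.040000)/2 = 0.650000
  f(c_1) = f(0.650000) = -0.146084
  f(a) × f(c) ≥ 0, new interval: [0.650000, 1.040000]
Iteration 2:
  c_2 = (0.650000 + 1.040000)/2 = 0.845000
  f(c_2) = f(0.845000) = 0.181269
  f(a) × f(c) < 0, new interval: [0.650000, 0.845000]
Iteration 3:
  c_3 = (0.650000 + 0.845000)/2 = 0.747500
  f(c_3) = f(0.747500) = 0.014109
  f(a) × f(c) < 0, new interval: [0.650000, 0.747500]
Iteration 4:
  c_4 = (0.650000 + 0.747500)/2 = 0.698750
  f(c_4) = f(0.698750) = -0.066897
  f(a) × f(c) ≥ 0, new interval: [0.698750, 0.747500]
Iteration 5:
  c_5 = (0.698750 + 0.747500)/2 = 0.723125
  f(c_5) = f(0.723125) = -0.026616
  f(a) × f(c) ≥ 0, new interval: [0.723125, 0.747500]
Iteration 6:
  c_6 = (0.723125 + 0.747500)/2 = 0.735313
  f(c_6) = f(0.735313) = -0.006309
  f(a) × f(c) ≥ 0, new interval: [0.735313, 0.747500]
Iteration 7:
  c_7 = (0.735313 + 0.747500)/2 = 0.741406
  f(c_7) = f(0.741406) = 0.003887
  f(a) × f(c) < 0, new interval: [0.735313, 0.741406]

After 7 iteration(s), the approximation is c_7 = 0.741406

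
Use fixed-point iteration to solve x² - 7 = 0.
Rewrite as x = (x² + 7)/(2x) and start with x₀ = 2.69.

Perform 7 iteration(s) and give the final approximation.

Equation: x² - 7 = 0
Fixed-point form: x = (x² + 7)/(2x)
x₀ = 2.69

x_1 = g(2.690000) = 2.646115
x_2 = g(2.646115) = 2.645751
x_3 = g(2.645751) = 2.645751
x_4 = g(2.645751) = 2.645751
x_5 = g(2.645751) = 2.645751
x_6 = g(2.645751) = 2.645751
x_7 = g(2.645751) = 2.645751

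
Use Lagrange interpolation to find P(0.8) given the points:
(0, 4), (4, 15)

Lagrange interpolation formula:
P(x) = Σ yᵢ × Lᵢ(x)
where Lᵢ(x) = Π_{j≠i} (x - xⱼ)/(xᵢ - xⱼ)

L_0(0.8) = (0.8 - 4)/(0 - 4) = 0.800000
L_1(0.8) = (0.8 - 0)/(4 - 0) = 0.200000

P(0.8) = 4×L_0(0.8) + 15×L_1(0.8)
P(0.8) = 6.200000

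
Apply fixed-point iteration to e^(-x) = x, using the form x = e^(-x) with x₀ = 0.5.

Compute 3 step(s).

Equation: e^(-x) = x
Fixed-point form: x = e^(-x)
x₀ = 0.5

x_1 = g(0.500000) = 0.606531
x_2 = g(0.606531) = 0.545239
x_3 = g(0.545239) = 0.579703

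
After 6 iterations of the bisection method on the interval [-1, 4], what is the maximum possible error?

Bisection error bound: |error| ≤ (b-a)/2^n
|error| ≤ (4 - (-1))/2^6 = 5/2^6
|error| ≤ 0.0781250000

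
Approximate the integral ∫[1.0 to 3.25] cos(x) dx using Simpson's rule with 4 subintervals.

f(x) = cos(x)
a = 1.0, b = 3.25, n = 4
h = (b - a)/n = 0.562500

Simpson's rule: (h/3)[f(x₀) + 4f(x₁) + 2f(x₂) + ... + f(xₙ)]

x_0 = 1.0000, f(x_0) = 0.540302, coefficient = 1
x_1 = 1.5625, f(x_1) = 0.008296, coefficient = 4
x_2 = 2.1250, f(x_2) = -0.526266, coefficient = 2
x_3 = 2.6875, f(x_3) = -0.898659, coefficient = 4
x_4 = 3.2500, f(x_4) = -0.994130, coefficient = 1

I ≈ (0.562500/3) × -5.067813 = -0.950215
Exact value: -0.949666
Error: 0.000549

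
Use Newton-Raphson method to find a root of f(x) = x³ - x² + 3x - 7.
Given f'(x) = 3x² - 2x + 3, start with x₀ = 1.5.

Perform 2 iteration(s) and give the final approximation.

f(x) = x³ - x² + 3x - 7
f'(x) = 3x² - 2x + 3
x₀ = 1.5

Newton-Raphson formula: x_{n+1} = x_n - f(x_n)/f'(x_n)

Iteration 1:
  f(1.500000) = -1.375000
  f'(1.500000) = 6.750000
  x_1 = 1.500000 - (-1.375000)/6.750000 = 1.703704
Iteration 2:
  f(1.703704) = 0.153686
  f'(1.703704) = 8.300412
  x_2 = 1.703704 - 0.153686/8.300412 = 1.685188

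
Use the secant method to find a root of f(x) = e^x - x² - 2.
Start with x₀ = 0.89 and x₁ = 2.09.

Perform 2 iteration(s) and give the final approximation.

f(x) = e^x - x² - 2
x₀ = 0.89, x₁ = 2.09

Secant formula: x_{n+1} = x_n - f(x_n)(x_n - x_{n-1})/(f(x_n) - f(x_{n-1}))

Iteration 1:
  f(0.890000) = -0.356970
  f(2.090000) = 1.716815
  x_2 = 2.090000 - 1.716815×(2.090000 - 0.890000)/(1.716815 - (-0.356970))
       = 1.096562
Iteration 2:
  f(2.090000) = 1.716815
  f(1.096562) = -0.208593
  x_3 = 1.096562 - (-0.208593)×(1.096562 - 2.090000)/(-0.208593 - 1.716815)
       = 1.204188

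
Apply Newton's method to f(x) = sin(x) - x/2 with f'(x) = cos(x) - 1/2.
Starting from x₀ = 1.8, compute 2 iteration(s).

f(x) = sin(x) - x/2
f'(x) = cos(x) - 1/2
x₀ = 1.8

Newton-Raphson formula: x_{n+1} = x_n - f(x_n)/f'(x_n)

Iteration 1:
  f(1.800000) = 0.073848
  f'(1.800000) = -0.727202
  x_1 = 1.800000 - 0.073848/(-0.727202) = 1.901550
Iteration 2:
  f(1.901550) = -0.004977
  f'(1.901550) = -0.824756
  x_2 = 1.901550 - (-0.004977)/(-0.824756) = 1.895515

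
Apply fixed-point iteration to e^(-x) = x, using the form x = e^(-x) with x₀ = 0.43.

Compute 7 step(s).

Equation: e^(-x) = x
Fixed-point form: x = e^(-x)
x₀ = 0.43

x_1 = g(0.430000) = 0.650509
x_2 = g(0.650509) = 0.521780
x_3 = g(0.521780) = 0.593463
x_4 = g(0.593463) = 0.552411
x_5 = g(0.552411) = 0.575561
x_6 = g(0.575561) = 0.562390
x_7 = g(0.562390) = 0.569846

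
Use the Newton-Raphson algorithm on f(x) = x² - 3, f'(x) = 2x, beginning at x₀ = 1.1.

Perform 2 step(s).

f(x) = x² - 3
f'(x) = 2x
x₀ = 1.1

Newton-Raphson formula: x_{n+1} = x_n - f(x_n)/f'(x_n)

Iteration 1:
  f(1.100000) = -1.790000
  f'(1.100000) = 2.200000
  x_1 = 1.100000 - (-1.790000)/2.200000 = 1.913636
Iteration 2:
  f(1.913636) = 0.662004
  f'(1.913636) = 3.827273
  x_2 = 1.913636 - 0.662004/3.827273 = 1.740666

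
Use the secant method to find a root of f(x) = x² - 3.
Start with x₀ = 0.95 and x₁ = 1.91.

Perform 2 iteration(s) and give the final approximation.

f(x) = x² - 3
x₀ = 0.95, x₁ = 1.91

Secant formula: x_{n+1} = x_n - f(x_n)(x_n - x_{n-1})/(f(x_n) - f(x_{n-1}))

Iteration 1:
  f(0.950000) = -2.097500
  f(1.910000) = 0.648100
  x_2 = 1.910000 - 0.648100×(1.910000 - 0.950000)/(0.648100 - (-2.097500))
       = 1.683392
Iteration 2:
  f(1.910000) = 0.648100
  f(1.683392) = -0.166193
  x_3 = 1.683392 - (-0.166193)×(1.683392 - 1.910000)/(-0.166193 - 0.648100)
       = 1.729641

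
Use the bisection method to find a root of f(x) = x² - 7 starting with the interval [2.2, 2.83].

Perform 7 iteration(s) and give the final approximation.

f(x) = x² - 7
Initial interval: [2.2, 2.83]

Iteration 1:
  c_1 = (2.200000 + 2.830000)/2 = 2.515000
  f(c_1) = f(2.515000) = -0.674775
  f(a) × f(c) ≥ 0, new interval: [2.515000, 2.830000]
Iteration 2:
  c_2 = (2.515000 + 2.830000)/2 = 2.672500
  f(c_2) = f(2.672500) = 0.142256
  f(a) × f(c) < 0, new interval: [2.515000, 2.672500]
Iteration 3:
  c_3 = (2.515000 + 2.672500)/2 = 2.593750
  f(c_3) = f(2.593750) = -0.272461
  f(a) × f(c) ≥ 0, new interval: [2.593750, 2.672500]
Iteration 4:
  c_4 = (2.593750 + 2.672500)/2 = 2.633125
  f(c_4) = f(2.633125) = -0.066653
  f(a) × f(c) ≥ 0, new interval: [2.633125, 2.672500]
Iteration 5:
  c_5 = (2.633125 + 2.672500)/2 = 2.652813
  f(c_5) = f(2.652813) = 0.037414
  f(a) × f(c) < 0, new interval: [2.633125, 2.652813]
Iteration 6:
  c_6 = (2.633125 + 2.652813)/2 = 2.642969
  f(c_6) = f(2.642969) = -0.014716
  f(a) × f(c) ≥ 0, new interval: [2.642969, 2.652813]
Iteration 7:
  c_7 = (2.642969 + 2.652813)/2 = 2.647891
  f(c_7) = f(2.647891) = 0.011325
  f(a) × f(c) < 0, new interval: [2.642969, 2.647891]

After 7 iteration(s), the approximation is c_7 = 2.647891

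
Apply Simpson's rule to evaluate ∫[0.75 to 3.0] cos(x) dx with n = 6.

f(x) = cos(x)
a = 0.75, b = 3.0, n = 6
h = (b - a)/n = 0.375000

Simpson's rule: (h/3)[f(x₀) + 4f(x₁) + 2f(x₂) + ... + f(xₙ)]

x_0 = 0.7500, f(x_0) = 0.731689, coefficient = 1
x_1 = 1.1250, f(x_1) = 0.431177, coefficient = 4
x_2 = 1.5000, f(x_2) = 0.070737, coefficient = 2
x_3 = 1.8750, f(x_3) = -0.299534, coefficient = 4
x_4 = 2.2500, f(x_4) = -0.628174, coefficient = 2
x_5 = 2.6250, f(x_5) = -0.869507, coefficient = 4
x_6 = 3.0000, f(x_6) = -0.989992, coefficient = 1

I ≈ (0.375000/3) × -4.324633 = -0.540579
Exact value: -0.540519
Error: 0.000060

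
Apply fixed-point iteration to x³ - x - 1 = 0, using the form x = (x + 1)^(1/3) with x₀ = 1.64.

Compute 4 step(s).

Equation: x³ - x - 1 = 0
Fixed-point form: x = (x + 1)^(1/3)
x₀ = 1.64

x_1 = g(1.640000) = 1.382085
x_2 = g(1.382085) = 1.335526
x_3 = g(1.335526) = 1.326768
x_4 = g(1.326768) = 1.325107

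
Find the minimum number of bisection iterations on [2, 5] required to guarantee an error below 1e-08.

We need (b-a)/2^n ≤ 1e-08
(5 - 2)/2^n ≤ 1e-08
3/2^n ≤ 1e-08
2^n ≥ 300000000
n ≥ log₂(300000000) = 28.16
n ≥ 29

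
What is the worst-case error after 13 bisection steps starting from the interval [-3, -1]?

Bisection error bound: |error| ≤ (b-a)/2^n
|error| ≤ (-1 - (-3))/2^13 = 2/2^13
|error| ≤ 0.0002441406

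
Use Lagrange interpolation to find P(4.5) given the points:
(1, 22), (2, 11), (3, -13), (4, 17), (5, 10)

Lagrange interpolation formula:
P(x) = Σ yᵢ × Lᵢ(x)
where Lᵢ(x) = Π_{j≠i} (x - xⱼ)/(xᵢ - xⱼ)

L_0(4.5) = (4.5 - 2)/(1 - 2) × (4.5 - 3)/(1 - 3) × (4.5 - 4)/(1 - 4) × (4.5 - 5)/(1 - 5) = -0.039062
L_1(4.5) = (4.5 - 1)/(2 - 1) × (4.5 - 3)/(2 - 3) × (4.5 - 4)/(2 - 4) × (4.5 - 5)/(2 - 5) = 0.218750
L_2(4.5) = (4.5 - 1)/(3 - 1) × (4.5 - 2)/(3 - 2) × (4.5 - 4)/(3 - 4) × (4.5 - 5)/(3 - 5) = -0.546875
L_3(4.5) = (4.5 - 1)/(4 - 1) × (4.5 - 2)/(4 - 2) × (4.5 - 3)/(4 - 3) × (4.5 - 5)/(4 - 5) = 1.093750
L_4(4.5) = (4.5 - 1)/(5 - 1) × (4.5 - 2)/(5 - 2) × (4.5 - 3)/(5 - 3) × (4.5 - 4)/(5 - 4) = 0.273438

P(4.5) = 22×L_0(4.5) + 11×L_1(4.5) + (-13)×L_2(4.5) + 17×L_3(4.5) + 10×L_4(4.5)
P(4.5) = 29.984375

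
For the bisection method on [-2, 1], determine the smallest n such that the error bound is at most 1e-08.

We need (b-a)/2^n ≤ 1e-08
(1 - (-2))/2^n ≤ 1e-08
3/2^n ≤ 1e-08
2^n ≥ 300000000
n ≥ log₂(300000000) = 28.16
n ≥ 29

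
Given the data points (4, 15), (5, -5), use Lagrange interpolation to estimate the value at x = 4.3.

Lagrange interpolation formula:
P(x) = Σ yᵢ × Lᵢ(x)
where Lᵢ(x) = Π_{j≠i} (x - xⱼ)/(xᵢ - xⱼ)

L_0(4.3) = (4.3 - 5)/(4 - 5) = 0.700000
L_1(4.3) = (4.3 - 4)/(5 - 4) = 0.300000

P(4.3) = 15×L_0(4.3) + (-5)×L_1(4.3)
P(4.3) = 9.000000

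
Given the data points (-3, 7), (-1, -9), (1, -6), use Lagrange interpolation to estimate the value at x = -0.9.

Lagrange interpolation formula:
P(x) = Σ yᵢ × Lᵢ(x)
where Lᵢ(x) = Π_{j≠i} (x - xⱼ)/(xᵢ - xⱼ)

L_0(-0.9) = (-0.9 - (-1))/(-3 - (-1)) × (-0.9 - 1)/(-3 - 1) = -0.023750
L_1(-0.9) = (-0.9 - (-3))/(-1 - (-3)) × (-0.9 - 1)/(-1 - 1) = 0.997500
L_2(-0.9) = (-0.9 - (-3))/(1 - (-3)) × (-0.9 - (-1))/(1 - (-1)) = 0.026250

P(-0.9) = 7×L_0(-0.9) + (-9)×L_1(-0.9) + (-6)×L_2(-0.9)
P(-0.9) = -9.301250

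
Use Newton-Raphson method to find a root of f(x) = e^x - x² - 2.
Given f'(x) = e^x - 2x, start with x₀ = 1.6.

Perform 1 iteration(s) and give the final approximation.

f(x) = e^x - x² - 2
f'(x) = e^x - 2x
x₀ = 1.6

Newton-Raphson formula: x_{n+1} = x_n - f(x_n)/f'(x_n)

Iteration 1:
  f(1.600000) = 0.393032
  f'(1.600000) = 1.753032
  x_1 = 1.600000 - 0.393032/1.753032 = 1.375799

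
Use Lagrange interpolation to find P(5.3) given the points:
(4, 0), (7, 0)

Lagrange interpolation formula:
P(x) = Σ yᵢ × Lᵢ(x)
where Lᵢ(x) = Π_{j≠i} (x - xⱼ)/(xᵢ - xⱼ)

L_0(5.3) = (5.3 - 7)/(4 - 7) = 0.566667
L_1(5.3) = (5.3 - 4)/(7 - 4) = 0.433333

P(5.3) = 0×L_0(5.3) + 0×L_1(5.3)
P(5.3) = 0.000000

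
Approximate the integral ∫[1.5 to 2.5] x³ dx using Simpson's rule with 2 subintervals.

f(x) = x³
a = 1.5, b = 2.5, n = 2
h = (b - a)/n = 0.500000

Simpson's rule: (h/3)[f(x₀) + 4f(x₁) + 2f(x₂) + ... + f(xₙ)]

x_0 = 1.5000, f(x_0) = 3.375000, coefficient = 1
x_1 = 2.0000, f(x_1) = 8.000000, coefficient = 4
x_2 = 2.5000, f(x_2) = 15.625000, coefficient = 1

I ≈ (0.500000/3) × 51.000000 = 8.500000
Exact value: 8.500000
Error: 0.000000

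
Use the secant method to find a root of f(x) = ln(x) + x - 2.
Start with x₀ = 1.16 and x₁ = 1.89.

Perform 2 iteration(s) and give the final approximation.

f(x) = ln(x) + x - 2
x₀ = 1.16, x₁ = 1.89

Secant formula: x_{n+1} = x_n - f(x_n)(x_n - x_{n-1})/(f(x_n) - f(x_{n-1}))

Iteration 1:
  f(1.160000) = -0.691580
  f(1.890000) = 0.526577
  x_2 = 1.890000 - 0.526577×(1.890000 - 1.160000)/(0.526577 - (-0.691580))
       = 1.574440
Iteration 2:
  f(1.890000) = 0.526577
  f(1.574440) = 0.028340
  x_3 = 1.574440 - 0.028340×(1.574440 - 1.890000)/(0.028340 - 0.526577)
       = 1.556491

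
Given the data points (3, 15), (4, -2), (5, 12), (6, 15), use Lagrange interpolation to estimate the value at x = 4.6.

Lagrange interpolation formula:
P(x) = Σ yᵢ × Lᵢ(x)
where Lᵢ(x) = Π_{j≠i} (x - xⱼ)/(xᵢ - xⱼ)

L_0(4.6) = (4.6 - 4)/(3 - 4) × (4.6 - 5)/(3 - 5) × (4.6 - 6)/(3 - 6) = -0.056000
L_1(4.6) = (4.6 - 3)/(4 - 3) × (4.6 - 5)/(4 - 5) × (4.6 - 6)/(4 - 6) = 0.448000
L_2(4.6) = (4.6 - 3)/(5 - 3) × (4.6 - 4)/(5 - 4) × (4.6 - 6)/(5 - 6) = 0.672000
L_3(4.6) = (4.6 - 3)/(6 - 3) × (4.6 - 4)/(6 - 4) × (4.6 - 5)/(6 - 5) = -0.064000

P(4.6) = 15×L_0(4.6) + (-2)×L_1(4.6) + 12×L_2(4.6) + 15×L_3(4.6)
P(4.6) = 5.368000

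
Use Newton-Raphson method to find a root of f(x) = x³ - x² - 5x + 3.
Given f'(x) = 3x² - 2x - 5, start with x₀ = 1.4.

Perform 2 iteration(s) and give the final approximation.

f(x) = x³ - x² - 5x + 3
f'(x) = 3x² - 2x - 5
x₀ = 1.4

Newton-Raphson formula: x_{n+1} = x_n - f(x_n)/f'(x_n)

Iteration 1:
  f(1.400000) = -3.216000
  f'(1.400000) = -1.920000
  x_1 = 1.400000 - (-3.216000)/(-1.920000) = -0.275000
Iteration 2:
  f(-0.275000) = 4.278578
  f'(-0.275000) = -4.223125
  x_2 = -0.275000 - 4.278578/(-4.223125) = 0.738131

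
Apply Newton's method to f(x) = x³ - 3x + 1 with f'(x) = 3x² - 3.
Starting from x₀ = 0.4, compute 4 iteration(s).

f(x) = x³ - 3x + 1
f'(x) = 3x² - 3
x₀ = 0.4

Newton-Raphson formula: x_{n+1} = x_n - f(x_n)/f'(x_n)

Iteration 1:
  f(0.400000) = -0.136000
  f'(0.400000) = -2.520000
  x_1 = 0.400000 - (-0.136000)/(-2.520000) = 0.346032
Iteration 2:
  f(0.346032) = 0.003338
  f'(0.346032) = -2.640786
  x_2 = 0.346032 - 0.003338/(-2.640786) = 0.347296
Iteration 3:
  f(0.347296) = 0.000002
  f'(0.347296) = -2.638157
  x_3 = 0.347296 - 0.000002/(-2.638157) = 0.347296
Iteration 4:
  f(0.347296) = 0.000000
  f'(0.347296) = -2.638156
  x_4 = 0.347296 - 0.000000/(-2.638156) = 0.347296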